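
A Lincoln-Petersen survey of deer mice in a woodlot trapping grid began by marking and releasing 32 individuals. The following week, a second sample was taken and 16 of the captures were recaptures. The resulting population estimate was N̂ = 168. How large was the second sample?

From N = M·C/R: C = N·R / M = 168·16 / 32 = 2688 / 32 = 84.

C = 84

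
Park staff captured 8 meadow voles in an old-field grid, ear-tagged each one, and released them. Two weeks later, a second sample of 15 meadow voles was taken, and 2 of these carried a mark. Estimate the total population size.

Lincoln-Petersen assumes M/N = R/C, so N = M·C / R.
N = (8 × 15) / 2 = 120 / 2 = 60

N = 60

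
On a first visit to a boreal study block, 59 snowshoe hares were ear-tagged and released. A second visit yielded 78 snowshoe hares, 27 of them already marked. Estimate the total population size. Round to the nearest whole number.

The marked fraction in the recapture sample should equal the marked fraction in the population: 27/78 = 59/N.
N = (59 × 78) / 27 = 4602 / 27 ≈ 170.4 → 170

N ≈ 170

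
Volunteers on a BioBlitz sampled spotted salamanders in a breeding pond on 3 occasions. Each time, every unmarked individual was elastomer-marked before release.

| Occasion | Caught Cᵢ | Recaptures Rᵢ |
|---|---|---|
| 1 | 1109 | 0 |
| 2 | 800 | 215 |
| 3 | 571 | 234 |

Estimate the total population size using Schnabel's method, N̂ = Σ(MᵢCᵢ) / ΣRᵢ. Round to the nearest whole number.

N ≈ 4130

Marked at large before each occasion: Mᵢ = Σⱼ<ᵢ (Cⱼ − Rⱼ) → M1=0, M2=1109, M3=1694
Σ MᵢCᵢ = 0·1109 + 1109·800 + 1694·571 = 0 + 887200 + 967274 = 1854474
Σ Rᵢ = 0 + 215 + 234 = 449
N̂ = 1854474 / 449 ≈ 4130.2 → 4130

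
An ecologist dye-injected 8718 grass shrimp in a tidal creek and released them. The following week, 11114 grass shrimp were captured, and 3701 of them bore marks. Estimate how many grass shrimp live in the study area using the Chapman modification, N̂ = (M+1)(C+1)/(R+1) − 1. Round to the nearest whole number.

N̂ = (8718+1)(11114+1)/(3701+1) − 1 = 8719·11115/3702 − 1
= 96911685/3702 − 1 ≈ 26178.2 − 1 ≈ 26177.2 → 26177

N ≈ 26,177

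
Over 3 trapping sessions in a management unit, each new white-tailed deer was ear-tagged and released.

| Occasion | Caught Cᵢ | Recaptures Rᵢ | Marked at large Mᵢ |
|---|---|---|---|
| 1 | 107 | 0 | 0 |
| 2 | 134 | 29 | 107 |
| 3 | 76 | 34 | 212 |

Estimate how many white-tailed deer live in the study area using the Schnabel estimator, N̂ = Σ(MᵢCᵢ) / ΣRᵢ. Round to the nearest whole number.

N ≈ 483

Σ MᵢCᵢ = 0·107 + 107·134 + 212·76 = 0 + 14338 + 16112 = 30450
Σ Rᵢ = 0 + 29 + 34 = 63
N̂ = 30450 / 63 ≈ 483.3 → 483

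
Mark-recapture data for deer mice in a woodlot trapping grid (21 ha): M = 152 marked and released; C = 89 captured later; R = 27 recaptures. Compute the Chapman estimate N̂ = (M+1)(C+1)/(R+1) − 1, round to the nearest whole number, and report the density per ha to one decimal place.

density ≈ 23.4 deer mice per ha

N̂ = 153·90/28 − 1 = 13770/28 − 1 ≈ 490.8 → 491
Density = N̂ / area = 491 / 21 ≈ 23.38 → 23.4 per ha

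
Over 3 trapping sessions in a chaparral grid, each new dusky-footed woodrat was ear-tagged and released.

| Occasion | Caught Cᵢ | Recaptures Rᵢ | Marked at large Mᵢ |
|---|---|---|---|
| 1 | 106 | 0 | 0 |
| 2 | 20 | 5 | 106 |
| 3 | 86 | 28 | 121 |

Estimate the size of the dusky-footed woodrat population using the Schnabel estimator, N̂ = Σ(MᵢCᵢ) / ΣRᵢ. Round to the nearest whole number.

N ≈ 380

Σ MᵢCᵢ = 0·106 + 106·20 + 121·86 = 0 + 2120 + 10406 = 12526
Σ Rᵢ = 0 + 5 + 28 = 33
N̂ = 12526 / 33 ≈ 379.6 → 380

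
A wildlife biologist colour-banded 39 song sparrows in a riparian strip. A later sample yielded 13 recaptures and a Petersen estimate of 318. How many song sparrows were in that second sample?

From N = M·C/R: C = N·R / M = 318·13 / 39 = 4134 / 39 = 106.

C = 106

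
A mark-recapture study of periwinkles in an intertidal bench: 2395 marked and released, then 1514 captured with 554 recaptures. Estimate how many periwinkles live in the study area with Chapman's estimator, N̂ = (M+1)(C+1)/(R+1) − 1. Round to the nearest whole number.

N ≈ 6539

N̂ = (2395+1)(1514+1)/(554+1) − 1 = 2396·1515/555 − 1
= 3629940/555 − 1 ≈ 6540.4 − 1 ≈ 6539.4 → 6539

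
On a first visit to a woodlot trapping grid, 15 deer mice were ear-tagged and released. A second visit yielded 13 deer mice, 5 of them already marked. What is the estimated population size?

N = 39

N = (15 × 13) / 5 = 195 / 5 = 39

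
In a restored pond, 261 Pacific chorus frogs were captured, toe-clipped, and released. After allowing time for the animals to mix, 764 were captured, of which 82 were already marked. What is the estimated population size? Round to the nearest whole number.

N = (261 × 764) / 82 = 199404 / 82 ≈ 2431.8 → 2432

N ≈ 2432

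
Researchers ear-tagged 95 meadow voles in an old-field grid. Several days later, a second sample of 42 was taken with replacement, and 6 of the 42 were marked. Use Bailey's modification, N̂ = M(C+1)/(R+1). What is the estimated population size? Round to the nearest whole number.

N ≈ 584

N̂ = 95·(42+1)/(6+1) = 95·43/7 = 4085/7 ≈ 583.6 → 584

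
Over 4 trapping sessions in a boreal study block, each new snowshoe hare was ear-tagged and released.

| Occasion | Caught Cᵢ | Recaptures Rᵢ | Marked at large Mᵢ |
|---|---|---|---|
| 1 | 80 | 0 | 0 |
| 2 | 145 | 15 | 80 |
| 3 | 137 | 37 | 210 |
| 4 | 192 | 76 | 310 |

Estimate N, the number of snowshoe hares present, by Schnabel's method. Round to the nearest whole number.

Σ MᵢCᵢ = 0·80 + 80·145 + 210·137 + 310·192 = 0 + 11600 + 28770 + 59520 = 99890
Σ Rᵢ = 0 + 15 + 37 + 76 = 128
N̂ = 99890 / 128 ≈ 780.4 → 780

N ≈ 780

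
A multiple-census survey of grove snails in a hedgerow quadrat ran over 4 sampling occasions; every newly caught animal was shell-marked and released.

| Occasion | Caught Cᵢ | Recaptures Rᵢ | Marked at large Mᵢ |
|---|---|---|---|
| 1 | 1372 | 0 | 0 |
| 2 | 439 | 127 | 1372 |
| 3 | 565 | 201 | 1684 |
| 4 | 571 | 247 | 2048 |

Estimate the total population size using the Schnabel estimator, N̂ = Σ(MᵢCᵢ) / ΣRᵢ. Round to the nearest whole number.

N ≈ 4736

Σ MᵢCᵢ = 0·1372 + 1372·439 + 1684·565 + 2048·571 = 0 + 602308 + 951460 + 1169408 = 2723176
Σ Rᵢ = 0 + 127 + 201 + 247 = 575
N̂ = 2723176 / 575 ≈ 4736.0 → 4736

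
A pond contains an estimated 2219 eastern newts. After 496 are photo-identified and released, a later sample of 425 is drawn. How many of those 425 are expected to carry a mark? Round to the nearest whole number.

expected recaptures ≈ 95

The marked fraction of the population is 496/2219, so in a sample of 425 expect C·(M/N) marked.
E[R] = 496 × 425 / 2219 = 210800 / 2219 ≈ 95.0 → 95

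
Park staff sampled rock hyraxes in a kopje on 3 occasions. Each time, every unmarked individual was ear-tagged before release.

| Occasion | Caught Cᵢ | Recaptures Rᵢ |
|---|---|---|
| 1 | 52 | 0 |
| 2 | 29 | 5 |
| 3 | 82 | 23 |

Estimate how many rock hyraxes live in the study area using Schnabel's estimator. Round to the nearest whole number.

Marked at large before each occasion: Mᵢ = Σⱼ<ᵢ (Cⱼ − Rⱼ) → M1=0, M2=52, M3=76
Σ MᵢCᵢ = 0·52 + 52·29 + 76·82 = 0 + 1508 + 6232 = 7740
Σ Rᵢ = 0 + 5 + 23 = 28
N̂ = 7740 / 28 ≈ 276.4 → 276

N ≈ 276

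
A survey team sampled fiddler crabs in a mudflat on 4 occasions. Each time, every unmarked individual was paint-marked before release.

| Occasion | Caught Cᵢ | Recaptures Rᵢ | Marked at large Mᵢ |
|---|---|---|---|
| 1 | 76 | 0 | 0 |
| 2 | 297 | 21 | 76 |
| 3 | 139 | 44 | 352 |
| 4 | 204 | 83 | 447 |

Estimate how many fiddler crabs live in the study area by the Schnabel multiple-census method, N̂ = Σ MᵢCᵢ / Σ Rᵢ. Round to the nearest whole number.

N ≈ 1099

Σ MᵢCᵢ = 0·76 + 76·297 + 352·139 + 447·204 = 0 + 22572 + 48928 + 91188 = 162688
Σ Rᵢ = 0 + 21 + 44 + 83 = 148
N̂ = 162688 / 148 ≈ 1099.2 → 1099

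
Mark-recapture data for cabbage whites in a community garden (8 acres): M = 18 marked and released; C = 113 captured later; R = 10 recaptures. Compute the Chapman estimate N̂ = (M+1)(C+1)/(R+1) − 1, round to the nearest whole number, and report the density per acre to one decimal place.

N̂ = 19·114/11 − 1 = 2166/11 − 1 ≈ 195.9 → 196
Density = N̂ / area = 196 / 8 ≈ 24.50 → 24.5 per acre

density ≈ 24.5 cabbage whites per acre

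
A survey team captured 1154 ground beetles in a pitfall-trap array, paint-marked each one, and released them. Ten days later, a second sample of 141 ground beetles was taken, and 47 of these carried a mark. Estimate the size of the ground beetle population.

N = 3462

If marked individuals mix randomly, R/C ≈ M/N, giving N ≈ M·C/R.
N = (1154 × 141) / 47 = 162714 / 47 = 3462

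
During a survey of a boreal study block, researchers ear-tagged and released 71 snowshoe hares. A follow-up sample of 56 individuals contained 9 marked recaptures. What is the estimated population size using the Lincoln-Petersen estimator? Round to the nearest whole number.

N ≈ 442

N = (71 × 56) / 9 = 3976 / 9 ≈ 441.8 → 442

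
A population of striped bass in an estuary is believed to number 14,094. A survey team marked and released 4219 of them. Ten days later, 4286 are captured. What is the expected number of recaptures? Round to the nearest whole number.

expected recaptures ≈ 1283

Expected recaptures E[R] = M·C / N.
E[R] = 4219 × 4286 / 14094 = 18082634 / 14094 ≈ 1283.0 → 1283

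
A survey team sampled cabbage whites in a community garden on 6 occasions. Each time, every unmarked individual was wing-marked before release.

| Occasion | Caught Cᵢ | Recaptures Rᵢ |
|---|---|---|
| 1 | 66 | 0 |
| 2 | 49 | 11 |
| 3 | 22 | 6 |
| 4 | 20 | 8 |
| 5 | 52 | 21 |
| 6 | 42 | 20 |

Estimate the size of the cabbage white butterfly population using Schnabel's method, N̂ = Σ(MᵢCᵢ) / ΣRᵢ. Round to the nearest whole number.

N ≈ 328

Marked at large before each occasion: Mᵢ = Σⱼ<ᵢ (Cⱼ − Rⱼ) → M1=0, M2=66, M3=104, M4=120, M5=132, M6=163
Σ MᵢCᵢ = 0·66 + 66·49 + 104·22 + 120·20 + 132·52 + 163·42 = 0 + 3234 + 2288 + 2400 + 6864 + 6846 = 21632
Σ Rᵢ = 0 + 11 + 6 + 8 + 21 + 20 = 66
N̂ = 21632 / 66 ≈ 327.8 → 328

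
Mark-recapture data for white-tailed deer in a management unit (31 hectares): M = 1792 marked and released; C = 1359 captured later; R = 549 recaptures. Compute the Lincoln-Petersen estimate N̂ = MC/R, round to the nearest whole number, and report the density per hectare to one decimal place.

N̂ = 1792·1359/549 = 2435328/549 ≈ 4435.9 → 4436
Density = N̂ / area = 4436 / 31 ≈ 143.10 → 143.1 per hectare

density ≈ 143.1 white-tailed deer per hectare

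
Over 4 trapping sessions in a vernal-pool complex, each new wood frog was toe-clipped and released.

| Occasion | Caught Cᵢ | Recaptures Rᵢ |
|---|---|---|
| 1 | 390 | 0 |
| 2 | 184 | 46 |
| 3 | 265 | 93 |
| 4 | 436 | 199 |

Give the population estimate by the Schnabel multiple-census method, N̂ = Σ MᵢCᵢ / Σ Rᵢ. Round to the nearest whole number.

N ≈ 1529

Marked at large before each occasion: Mᵢ = Σⱼ<ᵢ (Cⱼ − Rⱼ) → M1=0, M2=390, M3=528, M4=700
Σ MᵢCᵢ = 0·390 + 390·184 + 528·265 + 700·436 = 0 + 71760 + 139920 + 305200 = 516880
Σ Rᵢ = 0 + 46 + 93 + 199 = 338
N̂ = 516880 / 338 ≈ 1529.2 → 1529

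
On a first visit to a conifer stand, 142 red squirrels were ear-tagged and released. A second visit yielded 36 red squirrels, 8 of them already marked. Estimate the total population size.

N = 639

N = (142 × 36) / 8 = 5112 / 8 = 639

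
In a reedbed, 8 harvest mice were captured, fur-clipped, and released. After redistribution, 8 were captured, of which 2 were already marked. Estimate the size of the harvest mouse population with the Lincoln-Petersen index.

The marked fraction in the recapture sample should equal the marked fraction in the population: 2/8 = 8/N.
N = (8 × 8) / 2 = 64 / 2 = 32

N = 32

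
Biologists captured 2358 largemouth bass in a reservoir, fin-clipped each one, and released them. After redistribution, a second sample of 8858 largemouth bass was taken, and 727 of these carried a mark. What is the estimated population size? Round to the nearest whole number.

N ≈ 28,731

Lincoln-Petersen assumes M/N = R/C, so N = M·C / R.
N = (2358 × 8858) / 727 = 20887164 / 727 ≈ 28730.6 → 28731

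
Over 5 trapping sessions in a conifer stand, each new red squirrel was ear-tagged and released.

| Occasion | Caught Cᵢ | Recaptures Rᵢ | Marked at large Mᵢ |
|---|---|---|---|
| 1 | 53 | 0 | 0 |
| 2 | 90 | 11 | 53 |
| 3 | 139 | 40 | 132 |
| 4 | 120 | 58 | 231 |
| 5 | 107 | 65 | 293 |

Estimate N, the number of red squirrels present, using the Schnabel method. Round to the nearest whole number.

Σ MᵢCᵢ = 0·53 + 53·90 + 132·139 + 231·120 + 293·107 = 0 + 4770 + 18348 + 27720 + 31351 = 82189
Σ Rᵢ = 0 + 11 + 40 + 58 + 65 = 174
N̂ = 82189 / 174 ≈ 472.4 → 472

N ≈ 472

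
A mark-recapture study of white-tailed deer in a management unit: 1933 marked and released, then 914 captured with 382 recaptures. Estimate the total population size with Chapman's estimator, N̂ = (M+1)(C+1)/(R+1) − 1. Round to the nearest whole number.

N ≈ 4619

N̂ = (1933+1)(914+1)/(382+1) − 1 = 1934·915/383 − 1
= 1769610/383 − 1 ≈ 4620.4 − 1 ≈ 4619.4 → 4619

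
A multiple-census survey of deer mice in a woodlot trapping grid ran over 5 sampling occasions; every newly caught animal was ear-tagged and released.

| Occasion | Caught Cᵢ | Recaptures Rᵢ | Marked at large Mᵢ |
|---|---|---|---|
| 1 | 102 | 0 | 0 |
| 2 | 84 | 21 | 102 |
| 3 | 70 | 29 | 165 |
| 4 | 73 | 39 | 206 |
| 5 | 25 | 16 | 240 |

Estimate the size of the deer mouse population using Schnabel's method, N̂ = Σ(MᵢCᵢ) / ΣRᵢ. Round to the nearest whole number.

Σ MᵢCᵢ = 0·102 + 102·84 + 165·70 + 206·73 + 240·25 = 0 + 8568 + 11550 + 15038 + 6000 = 41156
Σ Rᵢ = 0 + 21 + 29 + 39 + 16 = 105
N̂ = 41156 / 105 ≈ 392.0 → 392

N ≈ 392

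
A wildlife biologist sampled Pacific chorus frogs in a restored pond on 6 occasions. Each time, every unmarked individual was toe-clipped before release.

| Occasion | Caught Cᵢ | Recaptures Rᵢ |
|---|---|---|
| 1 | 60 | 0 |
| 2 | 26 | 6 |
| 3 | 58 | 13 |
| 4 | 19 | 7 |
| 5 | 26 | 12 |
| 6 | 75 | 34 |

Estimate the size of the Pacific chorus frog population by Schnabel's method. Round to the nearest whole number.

Marked at large before each occasion: Mᵢ = Σⱼ<ᵢ (Cⱼ − Rⱼ) → M1=0, M2=60, M3=80, M4=125, M5=137, M6=151
Σ MᵢCᵢ = 0·60 + 60·26 + 80·58 + 125·19 + 137·26 + 151·75 = 0 + 1560 + 4640 + 2375 + 3562 + 11325 = 23462
Σ Rᵢ = 0 + 6 + 13 + 7 + 12 + 34 = 72
N̂ = 23462 / 72 ≈ 325.9 → 326

N ≈ 326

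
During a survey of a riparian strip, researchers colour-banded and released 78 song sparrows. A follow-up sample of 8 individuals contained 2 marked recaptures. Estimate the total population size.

N = 312

N = (78 × 8) / 2 = 624 / 2 = 312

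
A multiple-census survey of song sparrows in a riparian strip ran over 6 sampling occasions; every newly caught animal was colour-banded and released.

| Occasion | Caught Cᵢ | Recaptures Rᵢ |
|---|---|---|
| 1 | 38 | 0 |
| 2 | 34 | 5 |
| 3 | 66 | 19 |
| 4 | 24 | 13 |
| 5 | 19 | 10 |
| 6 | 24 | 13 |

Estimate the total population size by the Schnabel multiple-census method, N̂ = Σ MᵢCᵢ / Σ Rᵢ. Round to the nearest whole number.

Marked at large before each occasion: Mᵢ = Σⱼ<ᵢ (Cⱼ − Rⱼ) → M1=0, M2=38, M3=67, M4=114, M5=125, M6=134
Σ MᵢCᵢ = 0·38 + 38·34 + 67·66 + 114·24 + 125·19 + 134·24 = 0 + 1292 + 4422 + 2736 + 2375 + 3216 = 14041
Σ Rᵢ = 0 + 5 + 19 + 13 + 10 + 13 = 60
N̂ = 14041 / 60 ≈ 234.0 → 234

N ≈ 234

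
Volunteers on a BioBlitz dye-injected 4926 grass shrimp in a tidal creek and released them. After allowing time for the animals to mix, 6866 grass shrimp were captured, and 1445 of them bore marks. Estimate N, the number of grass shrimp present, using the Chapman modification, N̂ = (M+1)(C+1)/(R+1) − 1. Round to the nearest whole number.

N̂ = (4926+1)(6866+1)/(1445+1) − 1 = 4927·6867/1446 − 1
= 33833709/1446 − 1 ≈ 23398.1 − 1 ≈ 23397.1 → 23397

N ≈ 23,397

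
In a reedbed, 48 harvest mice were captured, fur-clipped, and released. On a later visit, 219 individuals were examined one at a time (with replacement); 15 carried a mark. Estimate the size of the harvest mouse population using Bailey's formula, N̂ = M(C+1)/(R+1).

N = 660

N̂ = 48·(219+1)/(15+1) = 48·220/16 = 10560/16 = 660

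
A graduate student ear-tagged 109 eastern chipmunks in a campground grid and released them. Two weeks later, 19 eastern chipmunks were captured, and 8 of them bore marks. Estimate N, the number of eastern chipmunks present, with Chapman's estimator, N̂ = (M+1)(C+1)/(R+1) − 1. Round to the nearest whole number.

N̂ = (109+1)(19+1)/(8+1) − 1 = 110·20/9 − 1
= 2200/9 − 1 ≈ 244.4 − 1 ≈ 243.4 → 243

N ≈ 243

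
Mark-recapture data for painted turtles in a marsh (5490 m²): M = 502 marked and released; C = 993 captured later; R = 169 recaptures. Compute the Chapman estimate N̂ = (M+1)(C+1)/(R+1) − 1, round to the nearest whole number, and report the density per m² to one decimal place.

N̂ = 503·994/170 − 1 = 499982/170 − 1 ≈ 2940.1 → 2940
Density = N̂ / area = 2940 / 5490 ≈ 0.54 → 0.5 per m²

density ≈ 0.5 painted turtles per m²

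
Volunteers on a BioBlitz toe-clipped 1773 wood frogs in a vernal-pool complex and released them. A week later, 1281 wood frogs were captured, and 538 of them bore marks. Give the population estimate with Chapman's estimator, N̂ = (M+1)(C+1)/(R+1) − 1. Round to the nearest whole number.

N̂ = (1773+1)(1281+1)/(538+1) − 1 = 1774·1282/539 − 1
= 2274268/539 − 1 ≈ 4219.4 − 1 ≈ 4218.4 → 4218

N ≈ 4218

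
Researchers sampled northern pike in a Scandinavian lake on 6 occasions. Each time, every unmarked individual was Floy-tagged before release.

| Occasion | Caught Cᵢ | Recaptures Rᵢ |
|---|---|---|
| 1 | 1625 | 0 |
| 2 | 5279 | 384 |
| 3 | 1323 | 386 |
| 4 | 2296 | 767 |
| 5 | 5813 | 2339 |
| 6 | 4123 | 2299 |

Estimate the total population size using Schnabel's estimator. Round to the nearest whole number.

N ≈ 22,337

Marked at large before each occasion: Mᵢ = Σⱼ<ᵢ (Cⱼ − Rⱼ) → M1=0, M2=1625, M3=6520, M4=7457, M5=8986, M6=12460
Σ MᵢCᵢ = 0·1625 + 1625·5279 + 6520·1323 + 7457·2296 + 8986·5813 + 12460·4123 = 0 + 8578375 + 8625960 + 17121272 + 52235618 + 51372580 = 137933805
Σ Rᵢ = 0 + 384 + 386 + 767 + 2339 + 2299 = 6175
N̂ = 137933805 / 6175 ≈ 22337.46 → 22337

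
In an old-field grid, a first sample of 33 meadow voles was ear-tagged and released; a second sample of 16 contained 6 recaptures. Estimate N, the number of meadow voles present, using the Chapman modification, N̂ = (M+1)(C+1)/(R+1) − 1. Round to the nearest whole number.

N̂ = (33+1)(16+1)/(6+1) − 1 = 34·17/7 − 1
= 578/7 − 1 ≈ 82.6 − 1 ≈ 81.6 → 82

N ≈ 82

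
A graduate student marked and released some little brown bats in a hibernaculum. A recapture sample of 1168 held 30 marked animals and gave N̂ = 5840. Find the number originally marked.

M = 150

From N = M·C/R: M = N·R / C = 5840·30 / 1168 = 175200 / 1168 = 150.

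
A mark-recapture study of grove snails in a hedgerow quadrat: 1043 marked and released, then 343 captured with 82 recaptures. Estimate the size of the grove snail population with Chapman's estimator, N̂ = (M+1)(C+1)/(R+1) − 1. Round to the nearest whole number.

N̂ = (1043+1)(343+1)/(82+1) − 1 = 1044·344/83 − 1
= 359136/83 − 1 ≈ 4326.9 − 1 ≈ 4325.9 → 4326

N ≈ 4326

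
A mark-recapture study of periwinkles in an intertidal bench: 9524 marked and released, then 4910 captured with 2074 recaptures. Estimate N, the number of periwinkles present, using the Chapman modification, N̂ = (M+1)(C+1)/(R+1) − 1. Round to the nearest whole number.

N̂ = (9524+1)(4910+1)/(2074+1) − 1 = 9525·4911/2075 − 1
= 46777275/2075 − 1 ≈ 22543.3 − 1 ≈ 22542.3 → 22542

N ≈ 22,542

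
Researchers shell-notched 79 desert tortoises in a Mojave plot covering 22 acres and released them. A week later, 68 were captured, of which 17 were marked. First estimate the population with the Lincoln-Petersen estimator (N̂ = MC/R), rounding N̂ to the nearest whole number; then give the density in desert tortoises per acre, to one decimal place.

density ≈ 14.4 desert tortoises per acre

N̂ = 79·68/17 = 5372/17 = 316
Density = N̂ / area = 316 / 22 ≈ 14.36 → 14.4 per acre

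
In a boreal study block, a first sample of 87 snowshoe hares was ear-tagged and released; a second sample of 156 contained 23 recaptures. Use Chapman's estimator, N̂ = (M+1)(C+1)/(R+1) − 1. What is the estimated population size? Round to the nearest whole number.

N̂ = (87+1)(156+1)/(23+1) − 1 = 88·157/24 − 1
= 13816/24 − 1 ≈ 575.7 − 1 ≈ 574.7 → 575

N ≈ 575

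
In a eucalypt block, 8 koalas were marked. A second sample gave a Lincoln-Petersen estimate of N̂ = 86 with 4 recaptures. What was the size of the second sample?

C = 43

From N = M·C/R: C = N·R / M = 86·4 / 8 = 344 / 8 = 43.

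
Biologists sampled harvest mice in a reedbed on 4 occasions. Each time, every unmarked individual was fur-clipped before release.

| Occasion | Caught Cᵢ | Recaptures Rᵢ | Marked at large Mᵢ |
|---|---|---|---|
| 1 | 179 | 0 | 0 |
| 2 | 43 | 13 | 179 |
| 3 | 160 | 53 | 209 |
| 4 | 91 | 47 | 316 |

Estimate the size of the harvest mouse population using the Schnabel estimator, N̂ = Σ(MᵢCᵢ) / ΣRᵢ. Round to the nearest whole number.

Σ MᵢCᵢ = 0·179 + 179·43 + 209·160 + 316·91 = 0 + 7697 + 33440 + 28756 = 69893
Σ Rᵢ = 0 + 13 + 53 + 47 = 113
N̂ = 69893 / 113 ≈ 618.5 → 619

N ≈ 619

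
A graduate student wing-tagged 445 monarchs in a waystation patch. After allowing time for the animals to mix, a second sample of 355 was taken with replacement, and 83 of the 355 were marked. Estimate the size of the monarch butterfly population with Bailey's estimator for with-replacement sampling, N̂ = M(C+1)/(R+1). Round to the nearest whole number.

N ≈ 1886

N̂ = 445·(355+1)/(83+1) = 445·356/84 = 158420/84 ≈ 1886.0 → 1886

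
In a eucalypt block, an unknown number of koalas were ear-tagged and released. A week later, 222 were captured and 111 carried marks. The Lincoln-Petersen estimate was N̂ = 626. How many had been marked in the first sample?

M = 313

From N = M·C/R: M = N·R / C = 626·111 / 222 = 69486 / 222 = 313.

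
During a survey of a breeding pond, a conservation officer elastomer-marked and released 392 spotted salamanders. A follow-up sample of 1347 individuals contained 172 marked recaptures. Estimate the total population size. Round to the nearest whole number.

N ≈ 3070

N = (392 × 1347) / 172 = 528024 / 172 ≈ 3069.9 → 3070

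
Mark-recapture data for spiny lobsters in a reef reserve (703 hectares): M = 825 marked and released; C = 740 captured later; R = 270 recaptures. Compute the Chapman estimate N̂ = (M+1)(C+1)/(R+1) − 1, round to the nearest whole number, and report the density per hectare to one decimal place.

density ≈ 3.2 spiny lobsters per hectare

N̂ = 826·741/271 − 1 = 612066/271 − 1 ≈ 2257.5 → 2258
Density = N̂ / area = 2258 / 703 ≈ 3.21 → 3.2 per hectare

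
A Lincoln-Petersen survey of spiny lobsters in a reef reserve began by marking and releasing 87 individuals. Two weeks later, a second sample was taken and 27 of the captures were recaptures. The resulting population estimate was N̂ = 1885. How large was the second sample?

From N = M·C/R: C = N·R / M = 1885·27 / 87 = 50895 / 87 = 585.

C = 585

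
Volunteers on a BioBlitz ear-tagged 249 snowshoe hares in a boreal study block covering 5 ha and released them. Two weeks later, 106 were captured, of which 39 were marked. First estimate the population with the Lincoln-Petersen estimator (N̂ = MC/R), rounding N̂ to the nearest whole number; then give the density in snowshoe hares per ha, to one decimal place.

N̂ = 249·106/39 = 26394/39 ≈ 676.8 → 677
Density = N̂ / area = 677 / 5 ≈ 135.40 → 135.4 per ha

density ≈ 135.4 snowshoe hares per ha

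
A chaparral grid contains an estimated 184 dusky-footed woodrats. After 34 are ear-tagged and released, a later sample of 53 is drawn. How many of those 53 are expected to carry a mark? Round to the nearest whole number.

The marked fraction of the population is 34/184, so in a sample of 53 expect C·(M/N) marked.
E[R] = 34 × 53 / 184 = 1802 / 184 ≈ 9.8 → 10

expected recaptures ≈ 10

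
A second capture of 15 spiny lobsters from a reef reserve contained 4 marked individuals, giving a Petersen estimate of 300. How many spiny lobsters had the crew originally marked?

M = 80

From N = M·C/R: M = N·R / C = 300·4 / 15 = 1200 / 15 = 80.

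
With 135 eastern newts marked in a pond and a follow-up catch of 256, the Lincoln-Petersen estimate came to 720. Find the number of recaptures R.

R = 48

From N = M·C/R: R = M·C / N = 135·256 / 720 = 34560 / 720 = 48.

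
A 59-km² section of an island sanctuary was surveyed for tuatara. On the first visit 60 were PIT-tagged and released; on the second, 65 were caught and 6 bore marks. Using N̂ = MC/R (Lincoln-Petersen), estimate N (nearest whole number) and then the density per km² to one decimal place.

density ≈ 11.0 tuatara per km²

N̂ = 60·65/6 = 3900/6 = 650
Density = N̂ / area = 650 / 59 ≈ 11.02 → 11.0 per km²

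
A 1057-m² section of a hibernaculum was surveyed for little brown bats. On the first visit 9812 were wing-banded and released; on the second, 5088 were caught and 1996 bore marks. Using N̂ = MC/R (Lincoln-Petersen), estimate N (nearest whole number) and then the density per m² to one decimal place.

N̂ = 9812·5088/1996 = 49923456/1996 ≈ 25011.8 → 25012
Density = N̂ / area = 25012 / 1057 ≈ 23.66 → 23.7 per m²

density ≈ 23.7 little brown bats per m²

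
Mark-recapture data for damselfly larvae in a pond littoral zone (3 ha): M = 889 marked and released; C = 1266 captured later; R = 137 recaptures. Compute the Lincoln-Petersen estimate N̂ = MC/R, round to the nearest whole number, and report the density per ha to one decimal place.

N̂ = 889·1266/137 = 1125474/137 ≈ 8215.1 → 8215
Density = N̂ / area = 8215 / 3 ≈ 2738.33 → 2738.3 per ha

density ≈ 2738.3 damselfly larvae per ha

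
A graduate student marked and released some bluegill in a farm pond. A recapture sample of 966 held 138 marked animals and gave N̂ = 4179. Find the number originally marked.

From N = M·C/R: M = N·R / C = 4179·138 / 966 = 576702 / 966 = 597.

M = 597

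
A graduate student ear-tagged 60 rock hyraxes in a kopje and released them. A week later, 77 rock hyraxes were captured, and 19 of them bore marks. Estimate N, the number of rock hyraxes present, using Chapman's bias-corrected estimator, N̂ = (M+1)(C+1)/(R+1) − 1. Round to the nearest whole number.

N ≈ 237

N̂ = (60+1)(77+1)/(19+1) − 1 = 61·78/20 − 1
= 4758/20 − 1 ≈ 237.9 − 1 ≈ 236.9 → 237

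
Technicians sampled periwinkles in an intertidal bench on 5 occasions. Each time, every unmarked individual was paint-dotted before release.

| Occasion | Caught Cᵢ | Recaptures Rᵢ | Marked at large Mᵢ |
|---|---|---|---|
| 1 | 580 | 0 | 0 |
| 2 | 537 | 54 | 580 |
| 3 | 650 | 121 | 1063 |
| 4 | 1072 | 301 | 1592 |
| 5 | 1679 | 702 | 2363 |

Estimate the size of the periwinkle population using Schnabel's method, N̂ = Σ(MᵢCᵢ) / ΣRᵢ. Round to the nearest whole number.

Σ MᵢCᵢ = 0·580 + 580·537 + 1063·650 + 1592·1072 + 2363·1679 = 0 + 311460 + 690950 + 1706624 + 3967477 = 6676511
Σ Rᵢ = 0 + 54 + 121 + 301 + 702 = 1178
N̂ = 6676511 / 1178 ≈ 5667.7 → 5668

N ≈ 5668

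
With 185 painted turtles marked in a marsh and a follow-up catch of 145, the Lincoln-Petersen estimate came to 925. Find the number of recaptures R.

R = 29

From N = M·C/R: R = M·C / N = 185·145 / 925 = 26825 / 925 = 29.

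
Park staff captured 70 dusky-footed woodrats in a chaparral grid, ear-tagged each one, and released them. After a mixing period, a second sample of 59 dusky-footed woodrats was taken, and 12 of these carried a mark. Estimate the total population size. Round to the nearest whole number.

N ≈ 344

If marked individuals mix randomly, R/C ≈ M/N, giving N ≈ M·C/R.
N = (70 × 59) / 12 = 4130 / 12 ≈ 344.2 → 344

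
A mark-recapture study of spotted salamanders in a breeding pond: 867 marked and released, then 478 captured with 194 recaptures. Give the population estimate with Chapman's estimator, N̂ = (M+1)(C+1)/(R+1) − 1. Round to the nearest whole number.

N ≈ 2131

N̂ = (867+1)(478+1)/(194+1) − 1 = 868·479/195 − 1
= 415772/195 − 1 ≈ 2132.2 − 1 ≈ 2131.2 → 2131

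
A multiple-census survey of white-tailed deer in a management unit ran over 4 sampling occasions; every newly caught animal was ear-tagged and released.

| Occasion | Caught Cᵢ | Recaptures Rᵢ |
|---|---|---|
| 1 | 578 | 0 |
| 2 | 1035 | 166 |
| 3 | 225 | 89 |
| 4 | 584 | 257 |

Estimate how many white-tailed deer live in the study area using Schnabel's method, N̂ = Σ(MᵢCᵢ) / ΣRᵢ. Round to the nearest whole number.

Marked at large before each occasion: Mᵢ = Σⱼ<ᵢ (Cⱼ − Rⱼ) → M1=0, M2=578, M3=1447, M4=1583
Σ MᵢCᵢ = 0·578 + 578·1035 + 1447·225 + 1583·584 = 0 + 598230 + 325575 + 924472 = 1848277
Σ Rᵢ = 0 + 166 + 89 + 257 = 512
N̂ = 1848277 / 512 ≈ 3609.9 → 3610

N ≈ 3610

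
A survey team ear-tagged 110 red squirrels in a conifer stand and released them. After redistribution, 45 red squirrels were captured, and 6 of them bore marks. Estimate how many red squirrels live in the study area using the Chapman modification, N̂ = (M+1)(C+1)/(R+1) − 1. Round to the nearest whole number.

N̂ = (110+1)(45+1)/(6+1) − 1 = 111·46/7 − 1
= 5106/7 − 1 ≈ 729.4 − 1 ≈ 728.4 → 728

N ≈ 728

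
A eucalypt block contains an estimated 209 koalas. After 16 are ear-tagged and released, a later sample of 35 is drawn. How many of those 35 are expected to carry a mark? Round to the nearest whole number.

The marked fraction of the population is 16/209, so in a sample of 35 expect C·(M/N) marked.
E[R] = 16 × 35 / 209 = 560 / 209 ≈ 2.7 → 3

expected recaptures ≈ 3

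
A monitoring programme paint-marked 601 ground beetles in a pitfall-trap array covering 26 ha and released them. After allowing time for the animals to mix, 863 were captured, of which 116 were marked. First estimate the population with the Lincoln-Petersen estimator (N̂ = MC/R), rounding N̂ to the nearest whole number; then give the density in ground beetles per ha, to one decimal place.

density ≈ 172.0 ground beetles per ha

N̂ = 601·863/116 = 518663/116 ≈ 4471.2 → 4471
Density = N̂ / area = 4471 / 26 ≈ 171.96 → 172.0 per ha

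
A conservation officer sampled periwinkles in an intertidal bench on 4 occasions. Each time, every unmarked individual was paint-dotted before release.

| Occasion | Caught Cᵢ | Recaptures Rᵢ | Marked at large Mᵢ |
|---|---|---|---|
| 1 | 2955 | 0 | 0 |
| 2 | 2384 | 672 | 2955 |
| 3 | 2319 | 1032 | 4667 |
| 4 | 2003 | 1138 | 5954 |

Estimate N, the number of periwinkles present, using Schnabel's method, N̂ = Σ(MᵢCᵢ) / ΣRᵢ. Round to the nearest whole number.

N ≈ 10,483

Σ MᵢCᵢ = 0·2955 + 2955·2384 + 4667·2319 + 5954·2003 = 0 + 7044720 + 10822773 + 11925862 = 29793355
Σ Rᵢ = 0 + 672 + 1032 + 1138 = 2842
N̂ = 29793355 / 2842 ≈ 10483.2 → 10483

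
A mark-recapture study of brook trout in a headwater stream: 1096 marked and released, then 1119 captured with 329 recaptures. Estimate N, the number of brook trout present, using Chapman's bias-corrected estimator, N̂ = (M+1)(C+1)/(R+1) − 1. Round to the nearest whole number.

N ≈ 3722

N̂ = (1096+1)(1119+1)/(329+1) − 1 = 1097·1120/330 − 1
= 1228640/330 − 1 ≈ 3723.2 − 1 ≈ 3722.2 → 3722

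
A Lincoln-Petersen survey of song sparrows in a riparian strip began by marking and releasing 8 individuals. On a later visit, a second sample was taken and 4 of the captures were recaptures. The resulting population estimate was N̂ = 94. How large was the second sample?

From N = M·C/R: C = N·R / M = 94·4 / 8 = 376 / 8 = 47.

C = 47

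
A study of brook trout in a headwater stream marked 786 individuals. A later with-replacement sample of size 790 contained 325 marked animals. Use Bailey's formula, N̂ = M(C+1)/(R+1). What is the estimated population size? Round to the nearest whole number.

N ≈ 1907

N̂ = 786·(790+1)/(325+1) = 786·791/326 = 621726/326 ≈ 1907.1 → 1907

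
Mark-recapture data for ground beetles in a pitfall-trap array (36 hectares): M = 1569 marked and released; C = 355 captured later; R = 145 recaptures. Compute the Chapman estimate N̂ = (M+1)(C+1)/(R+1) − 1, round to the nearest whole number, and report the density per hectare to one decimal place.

N̂ = 1570·356/146 − 1 = 558920/146 − 1 ≈ 3827.2 → 3827
Density = N̂ / area = 3827 / 36 ≈ 106.31 → 106.3 per hectare

density ≈ 106.3 ground beetles per hectare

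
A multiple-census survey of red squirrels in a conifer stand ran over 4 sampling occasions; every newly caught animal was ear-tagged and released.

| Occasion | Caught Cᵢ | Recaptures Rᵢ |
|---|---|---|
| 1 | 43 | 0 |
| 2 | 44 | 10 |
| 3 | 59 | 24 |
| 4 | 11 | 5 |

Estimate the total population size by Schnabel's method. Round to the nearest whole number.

Marked at large before each occasion: Mᵢ = Σⱼ<ᵢ (Cⱼ − Rⱼ) → M1=0, M2=43, M3=77, M4=112
Σ MᵢCᵢ = 0·43 + 43·44 + 77·59 + 112·11 = 0 + 1892 + 4543 + 1232 = 7667
Σ Rᵢ = 0 + 10 + 24 + 5 = 39
N̂ = 7667 / 39 ≈ 196.6 → 197

N ≈ 197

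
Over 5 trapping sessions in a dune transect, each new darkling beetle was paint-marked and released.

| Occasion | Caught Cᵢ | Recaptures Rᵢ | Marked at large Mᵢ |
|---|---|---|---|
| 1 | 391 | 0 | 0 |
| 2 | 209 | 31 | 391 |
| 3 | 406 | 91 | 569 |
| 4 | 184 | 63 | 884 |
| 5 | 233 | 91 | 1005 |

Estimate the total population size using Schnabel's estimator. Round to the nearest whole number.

N ≈ 2571

Σ MᵢCᵢ = 0·391 + 391·209 + 569·406 + 884·184 + 1005·233 = 0 + 81719 + 231014 + 162656 + 234165 = 709554
Σ Rᵢ = 0 + 31 + 91 + 63 + 91 = 276
N̂ = 709554 / 276 ≈ 2570.8 → 2571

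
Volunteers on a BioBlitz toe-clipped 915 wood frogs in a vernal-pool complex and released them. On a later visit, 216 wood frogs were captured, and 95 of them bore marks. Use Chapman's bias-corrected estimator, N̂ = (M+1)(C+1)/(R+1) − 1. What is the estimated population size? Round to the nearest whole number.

N̂ = (915+1)(216+1)/(95+1) − 1 = 916·217/96 − 1
= 198772/96 − 1 ≈ 2070.5 − 1 ≈ 2069.5 → 2070

N ≈ 2070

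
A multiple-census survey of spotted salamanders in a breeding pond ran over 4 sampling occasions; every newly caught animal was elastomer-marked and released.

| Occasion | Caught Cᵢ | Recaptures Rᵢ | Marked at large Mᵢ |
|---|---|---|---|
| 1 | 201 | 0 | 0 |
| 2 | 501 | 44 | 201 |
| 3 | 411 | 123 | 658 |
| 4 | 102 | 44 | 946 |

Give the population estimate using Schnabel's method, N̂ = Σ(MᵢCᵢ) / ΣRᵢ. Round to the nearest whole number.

N ≈ 2216

Σ MᵢCᵢ = 0·201 + 201·501 + 658·411 + 946·102 = 0 + 100701 + 270438 + 96492 = 467631
Σ Rᵢ = 0 + 44 + 123 + 44 = 211
N̂ = 467631 / 211 ≈ 2216.3 → 2216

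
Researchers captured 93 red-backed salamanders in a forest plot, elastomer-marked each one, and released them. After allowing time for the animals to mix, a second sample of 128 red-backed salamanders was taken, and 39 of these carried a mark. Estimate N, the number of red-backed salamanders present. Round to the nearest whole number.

N ≈ 305

Lincoln-Petersen assumes M/N = R/C, so N = M·C / R.
N = (93 × 128) / 39 = 11904 / 39 ≈ 305.2 → 305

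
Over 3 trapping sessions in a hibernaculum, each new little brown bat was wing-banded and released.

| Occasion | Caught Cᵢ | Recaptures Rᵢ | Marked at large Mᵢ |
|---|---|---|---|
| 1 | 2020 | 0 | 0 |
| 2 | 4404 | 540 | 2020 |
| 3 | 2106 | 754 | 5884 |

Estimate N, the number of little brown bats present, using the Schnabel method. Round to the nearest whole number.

Σ MᵢCᵢ = 0·2020 + 2020·4404 + 5884·2106 = 0 + 8896080 + 12391704 = 21287784
Σ Rᵢ = 0 + 540 + 754 = 1294
N̂ = 21287784 / 1294 ≈ 16451.1 → 16451

N ≈ 16,451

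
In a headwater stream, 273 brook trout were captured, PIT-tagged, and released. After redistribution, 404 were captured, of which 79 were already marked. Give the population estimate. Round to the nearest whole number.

N = (273 × 404) / 79 = 110292 / 79 ≈ 1396.1 → 1396

N ≈ 1396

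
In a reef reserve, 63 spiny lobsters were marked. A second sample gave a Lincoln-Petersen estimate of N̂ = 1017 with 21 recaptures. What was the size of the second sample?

From N = M·C/R: C = N·R / M = 1017·21 / 63 = 21357 / 63 = 339.

C = 339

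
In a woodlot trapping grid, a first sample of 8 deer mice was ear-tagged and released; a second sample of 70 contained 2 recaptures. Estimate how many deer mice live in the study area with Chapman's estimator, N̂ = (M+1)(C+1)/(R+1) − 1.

N = 212

N̂ = (8+1)(70+1)/(2+1) − 1 = 9·71/3 − 1
= 639/3 − 1 = 213 − 1 = 212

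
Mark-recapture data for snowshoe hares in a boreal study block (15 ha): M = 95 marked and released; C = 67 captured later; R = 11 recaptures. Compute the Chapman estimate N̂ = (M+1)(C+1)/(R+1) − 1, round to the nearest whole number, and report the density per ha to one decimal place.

N̂ = 96·68/12 − 1 = 6528/12 − 1 = 543
Density = N̂ / area = 543 / 15 ≈ 36.20 → 36.2 per ha

density ≈ 36.2 snowshoe hares per ha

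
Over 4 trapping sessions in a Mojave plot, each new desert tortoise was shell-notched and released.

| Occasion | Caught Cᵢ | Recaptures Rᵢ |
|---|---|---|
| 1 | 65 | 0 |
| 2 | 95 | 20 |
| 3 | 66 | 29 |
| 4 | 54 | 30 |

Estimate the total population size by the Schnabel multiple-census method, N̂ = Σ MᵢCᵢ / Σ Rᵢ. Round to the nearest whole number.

N ≈ 316

Marked at large before each occasion: Mᵢ = Σⱼ<ᵢ (Cⱼ − Rⱼ) → M1=0, M2=65, M3=140, M4=177
Σ MᵢCᵢ = 0·65 + 65·95 + 140·66 + 177·54 = 0 + 6175 + 9240 + 9558 = 24973
Σ Rᵢ = 0 + 20 + 29 + 30 = 79
N̂ = 24973 / 79 ≈ 316.1 → 316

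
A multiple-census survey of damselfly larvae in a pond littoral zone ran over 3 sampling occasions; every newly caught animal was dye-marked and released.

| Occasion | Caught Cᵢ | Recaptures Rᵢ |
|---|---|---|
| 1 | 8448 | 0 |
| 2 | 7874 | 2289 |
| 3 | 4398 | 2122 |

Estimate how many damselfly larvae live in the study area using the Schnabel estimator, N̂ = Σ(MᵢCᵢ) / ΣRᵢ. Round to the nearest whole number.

Marked at large before each occasion: Mᵢ = Σⱼ<ᵢ (Cⱼ − Rⱼ) → M1=0, M2=8448, M3=14033
Σ MᵢCᵢ = 0·8448 + 8448·7874 + 14033·4398 = 0 + 66519552 + 61717134 = 128236686
Σ Rᵢ = 0 + 2289 + 2122 = 4411
N̂ = 128236686 / 4411 ≈ 29072.0 → 29072

N ≈ 29,072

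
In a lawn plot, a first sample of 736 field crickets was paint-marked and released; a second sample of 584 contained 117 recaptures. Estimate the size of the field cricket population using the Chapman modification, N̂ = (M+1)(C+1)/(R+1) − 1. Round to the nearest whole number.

N ≈ 3653

N̂ = (736+1)(584+1)/(117+1) − 1 = 737·585/118 − 1
= 431145/118 − 1 ≈ 3653.8 − 1 ≈ 3652.8 → 3653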